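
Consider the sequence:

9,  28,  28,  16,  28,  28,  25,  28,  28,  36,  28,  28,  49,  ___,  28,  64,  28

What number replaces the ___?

Positions follow the repeating pattern ABB; grouping by letter gives 2 tracks.
Track A: 9, 16, 25, 36, 49, 64. Consecutive squares n² from n = 3.
Track B: 28, 28, 28, 28, 28, 28, 28, 28, ?, 28, 28. The constant sequence 28.
Track B's pattern makes the blank 28.

28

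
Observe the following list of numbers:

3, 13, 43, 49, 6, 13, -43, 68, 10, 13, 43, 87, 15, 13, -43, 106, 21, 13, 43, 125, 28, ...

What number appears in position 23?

-43

Split by position mod 4 into 4 tracks.
Stream A: 3, 6, 10, 15, 21, 28 — the triangular numbers T_2, T_3, ….
Stream B: 13, 13, 13, 13, 13 — always 13.
Stream C: 43, -43, 43, -43, 43 — alternating ±43.
Stream D: 49, 68, 87, 106, 125 — arithmetic, step +19.
Position 23 → stream C, term 6 = -43.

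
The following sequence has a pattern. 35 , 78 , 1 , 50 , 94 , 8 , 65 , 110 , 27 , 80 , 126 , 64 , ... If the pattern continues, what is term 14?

142

Split by position mod 3 into 3 tracks.
Track A: 35, 50, 65, 80. Arithmetic, step +15.
Track B: 78, 94, 110, 126. Arithmetic with common difference +16.
Track C: 1, 8, 27, 64. The cubes 1³, 2³, 3³, ….
Position 14 falls in track B as its term 5, giving 142.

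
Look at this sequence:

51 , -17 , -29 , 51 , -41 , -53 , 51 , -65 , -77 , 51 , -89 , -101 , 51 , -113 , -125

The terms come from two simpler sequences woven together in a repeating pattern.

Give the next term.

51

Reading positions in blocks of 3 reveals the pattern ABB — 2 tracks woven together.
Stream A = 51, 51, 51, 51, 51: constant 51.
Stream B = -17, -29, -41, -53, -65, -77, -89, -101, -113, -125: arithmetic, step −12.
Position 16 → stream A, term 6 = 51.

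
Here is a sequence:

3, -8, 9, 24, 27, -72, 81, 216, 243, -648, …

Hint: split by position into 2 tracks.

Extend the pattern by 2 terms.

729, 1944

The terms cycle through 2 interleaved subsequences.
Track A = 3, 9, 27, 81, 243: powers 3^1, 3^2, 3^3, ….
Track B = -8, 24, -72, 216, -648: geometric with ratio -3.
Position 11 → track A, term 6 = 729.
Position 12 falls in track B as its term 6, giving 1944.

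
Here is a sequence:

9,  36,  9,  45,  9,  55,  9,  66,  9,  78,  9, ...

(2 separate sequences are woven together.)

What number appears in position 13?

Taking every 2nd term gives 2 separate tracks.
Track A: 9, 9, 9, 9, 9, 9. Constant 9.
Track B: 36, 45, 55, 66, 78. Triangular numbers n(n+1)/2 for n = 8, 9, ….
The 13th slot belongs to track A; its 7th term is 9.

9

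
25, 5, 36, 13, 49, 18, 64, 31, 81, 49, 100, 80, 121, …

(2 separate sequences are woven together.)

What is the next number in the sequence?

129

Odd-indexed and even-indexed terms follow separate rules.
Track A = 25, 36, 49, 64, 81, 100, 121: perfect squares starting at 5².
Track B = 5, 13, 18, 31, 49, 80: a Fibonacci-like recurrence a_n = a_{n-1} + a_{n-2}.
Position 14 falls in track B as its term 7, giving 129.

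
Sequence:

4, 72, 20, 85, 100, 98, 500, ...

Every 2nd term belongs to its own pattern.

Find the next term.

Odd-indexed and even-indexed terms follow separate rules.
Track A: 4, 20, 100, 500. Multiplying by 5 each time.
Track B: 72, 85, 98. Arithmetic, step +13.
Term 8 comes from track B (its 4th entry): 111.

111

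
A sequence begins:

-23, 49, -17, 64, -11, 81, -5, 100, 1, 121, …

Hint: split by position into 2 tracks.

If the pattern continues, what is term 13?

13

The terms cycle through 2 interleaved subsequences.
Subsequence A is -23, -17, -11, -5, 1, which is arithmetic with common difference +6.
Subsequence B is 49, 64, 81, 100, 121, which is perfect squares starting at 7².
Term 13 comes from subsequence A (its 7th entry): 13.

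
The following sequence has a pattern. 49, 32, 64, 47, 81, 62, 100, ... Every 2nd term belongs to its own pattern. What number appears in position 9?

Split by position mod 2 into 2 tracks.
Track A is 49, 64, 81, 100, which is perfect squares starting at 7².
Track B is 32, 47, 62, which is linear: a_n = 17 + 15·n.
Position 9 falls in track A as its term 5, giving 121.

121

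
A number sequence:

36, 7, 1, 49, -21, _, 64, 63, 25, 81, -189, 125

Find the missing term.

5

Read the sequence 3 terms at a time; column i is its own pattern.
Track A: 36, 49, 64, 81 — perfect squares starting at 6².
Track B: 7, -21, 63, -189 — geometric with ratio -3.
Track C: 1, ?, 25, 125 — powers of 5.
Filling track C at index 2 by its rule yields 5.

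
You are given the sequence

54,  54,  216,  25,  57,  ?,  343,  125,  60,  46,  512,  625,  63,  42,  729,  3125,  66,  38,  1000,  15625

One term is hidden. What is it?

50

Taking every 4th term gives 4 separate tracks.
Track A = 54, 57, 60, 63, 66: linear: a_n = 51 + 3·n.
Track B = 54, ?, 46, 42, 38: linear: a_n = 58 − 4·n.
Track C = 216, 343, 512, 729, 1000: the cubes 6³, 7³, 8³, ….
Track D = 25, 125, 625, 3125, 15625: powers of 5.
Filling track B at index 2 by its rule yields 50.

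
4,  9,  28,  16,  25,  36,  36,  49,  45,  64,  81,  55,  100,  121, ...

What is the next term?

The slot pattern repeats as AAB (period 3), so there are 2 interleaved tracks.
Track A: 4, 9, 16, 25, 36, 49, 64, 81, 100, 121 (consecutive squares n² from n = 2).
Track B: 28, 36, 45, 55 (triangular numbers starting at T_7).
The 15th slot belongs to track B; its 5th term is 66.

66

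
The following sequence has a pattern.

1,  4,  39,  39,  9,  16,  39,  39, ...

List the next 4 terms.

Reading positions in blocks of 4 reveals the pattern AABB — 2 tracks woven together.
Track A is 1, 4, 9, 16, which is consecutive squares n² from n = 1.
Track B is 39, 39, 39, 39, which is constant 39.
Position 9 falls in track A as its term 5, giving 25.
Position 10 → track A, term 6 = 36.
Position 11 → track B, term 5 = 39.
Term 12 comes from track B (its 6th entry): 39.

25, 36, 39, 39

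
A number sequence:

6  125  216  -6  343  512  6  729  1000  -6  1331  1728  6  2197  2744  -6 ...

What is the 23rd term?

Reading positions in blocks of 3 reveals the pattern ABB — 2 tracks woven together.
Stream A: 6, -6, 6, -6, 6, -6 (alternating ±6).
Stream B: 125, 216, 343, 512, 729, 1000, 1331, 1728, 2197, 2744 (perfect cubes starting at 5³).
Position 23 → stream B, term 15 = 6859.

6859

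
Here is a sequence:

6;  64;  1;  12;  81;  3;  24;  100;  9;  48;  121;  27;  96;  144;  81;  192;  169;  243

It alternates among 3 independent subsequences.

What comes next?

384

Read the sequence 3 terms at a time; column i is its own pattern.
Track A = 6, 12, 24, 48, 96, 192: multiplying by 2 each time.
Track B = 64, 81, 100, 121, 144, 169: perfect squares starting at 8².
Track C = 1, 3, 9, 27, 81, 243: successive powers of 3.
The 19th slot belongs to track A; its 7th term is 384.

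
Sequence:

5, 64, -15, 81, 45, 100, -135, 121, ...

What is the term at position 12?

Positions 1, 3, 5, … form one subsequence and positions 2, 4, 6, … form another.
Stream A = 5, -15, 45, -135: multiplying by -3 each time.
Stream B = 64, 81, 100, 121: perfect squares starting at 8².
Position 12 falls in stream B as its term 6, giving 169.

169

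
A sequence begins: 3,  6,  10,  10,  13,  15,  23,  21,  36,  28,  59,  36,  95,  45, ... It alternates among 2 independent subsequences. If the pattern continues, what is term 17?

Odd-indexed and even-indexed terms follow separate rules.
Track A = 3, 10, 13, 23, 36, 59, 95: each term equals the sum of the previous two.
Track B = 6, 10, 15, 21, 28, 36, 45: triangular numbers starting at T_3.
Term 17 comes from track A (its 9th entry): 249.

249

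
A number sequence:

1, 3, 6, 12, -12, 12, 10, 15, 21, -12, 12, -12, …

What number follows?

28

The slot pattern repeats as AAABBB (period 6), so there are 2 interleaved tracks.
Stream A: 1, 3, 6, 10, 15, 21 — triangular numbers starting at T_1.
Stream B: 12, -12, 12, -12, 12, -12 — the oscillation 12·(−1)^(n+1).
Position 13 falls in stream A as its term 7, giving 28.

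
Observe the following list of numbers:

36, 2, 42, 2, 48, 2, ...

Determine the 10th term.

Split by position mod 2 into 2 tracks.
Stream A is 36, 42, 48, which is arithmetic with common difference +6.
Stream B is 2, 2, 2, which is always 2.
Term 10 comes from stream B (its 5th entry): 2.

2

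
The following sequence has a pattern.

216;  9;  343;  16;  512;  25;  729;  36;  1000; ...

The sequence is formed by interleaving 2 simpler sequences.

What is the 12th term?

Taking every 2nd term gives 2 separate tracks.
Track A: 216, 343, 512, 729, 1000. The cubes 6³, 7³, 8³, ….
Track B: 9, 16, 25, 36. Perfect squares starting at 3².
The 12th slot belongs to track B; its 6th term is 64.

64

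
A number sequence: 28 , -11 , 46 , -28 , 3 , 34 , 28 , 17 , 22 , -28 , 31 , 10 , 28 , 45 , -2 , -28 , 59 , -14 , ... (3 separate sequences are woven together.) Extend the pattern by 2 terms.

28, 73

Split by position mod 3: positions 1, 4, 7, … form one track, and each other residue class forms its own.
Subsequence A: 28, -28, 28, -28, 28, -28. Alternating ±28.
Subsequence B: -11, 3, 17, 31, 45, 59. Arithmetic, step +14.
Subsequence C: 46, 34, 22, 10, -2, -14. Linear: a_n = 58 − 12·n.
Position 19 → subsequence A, term 7 = 28.
Term 20 comes from subsequence B (its 7th entry): 73.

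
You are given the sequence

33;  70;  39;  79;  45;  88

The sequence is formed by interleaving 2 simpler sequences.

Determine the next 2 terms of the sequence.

Split by position mod 2 into 2 tracks.
Track A: 33, 39, 45 (adding 6 each time).
Track B: 70, 79, 88 (adding 9 each time).
Term 7 comes from track A (its 4th entry): 51.
Term 8 comes from track B (its 4th entry): 97.

51, 97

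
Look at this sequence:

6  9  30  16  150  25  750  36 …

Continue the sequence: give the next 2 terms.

Taking every 2nd term gives 2 separate tracks.
Stream A: 6, 30, 150, 750 (geometric, ×5 each step).
Stream B: 9, 16, 25, 36 (consecutive squares n² from n = 3).
Term 9 comes from stream A (its 5th entry): 3750.
Term 10 comes from stream B (its 5th entry): 49.

3750, 49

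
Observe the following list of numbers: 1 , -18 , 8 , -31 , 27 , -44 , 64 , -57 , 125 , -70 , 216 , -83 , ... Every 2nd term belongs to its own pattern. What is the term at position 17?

Odd-indexed and even-indexed terms follow separate rules.
Track A: 1, 8, 27, 64, 125, 216 (the cubes 1³, 2³, 3³, …).
Track B: -18, -31, -44, -57, -70, -83 (arithmetic, step −13).
Position 17 falls in track A as its term 9, giving 729.

729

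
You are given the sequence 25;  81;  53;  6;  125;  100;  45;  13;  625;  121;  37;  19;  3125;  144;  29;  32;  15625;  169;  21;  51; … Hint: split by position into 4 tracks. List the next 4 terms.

Split by position mod 4 into 4 tracks.
Track A = 25, 125, 625, 3125, 15625: successive powers of 5.
Track B = 81, 100, 121, 144, 169: the squares 9², 10², 11², ….
Track C = 53, 45, 37, 29, 21: subtracting 8 each time.
Track D = 6, 13, 19, 32, 51: Fibonacci-style (each term is the sum of the two before it).
Position 21 → track A, term 6 = 78125.
The 22nd slot belongs to track B; its 6th term is 196.
Term 23 comes from track C (its 6th entry): 13.
Position 24 falls in track D as its term 6, giving 83.

78125, 196, 13, 83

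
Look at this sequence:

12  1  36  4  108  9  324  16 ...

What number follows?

Taking every 2nd term gives 2 separate tracks.
Track A: 12, 36, 108, 324. Multiplying by 3 each time.
Track B: 1, 4, 9, 16. The squares 1², 2², 3², ….
Position 9 → track A, term 5 = 972.

972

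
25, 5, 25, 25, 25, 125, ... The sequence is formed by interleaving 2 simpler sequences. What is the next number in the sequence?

Positions 1, 3, 5, … form one subsequence and positions 2, 4, 6, … form another.
Track A = 25, 25, 25: the constant sequence 25.
Track B = 5, 25, 125: successive powers of 5.
Position 7 falls in track A as its term 4, giving 25.

25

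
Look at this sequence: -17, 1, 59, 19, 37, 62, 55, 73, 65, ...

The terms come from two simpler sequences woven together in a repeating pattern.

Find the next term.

Positions follow the repeating pattern AAB; grouping by letter gives 2 tracks.
Subsequence A = -17, 1, 19, 37, 55, 73: arithmetic, step +18.
Subsequence B = 59, 62, 65: arithmetic, step +3.
The 10th slot belongs to subsequence A; its 7th term is 91.

91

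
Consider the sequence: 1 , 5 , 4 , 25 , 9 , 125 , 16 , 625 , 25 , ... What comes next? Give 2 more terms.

Taking every 2nd term gives 2 separate tracks.
Track A: 1, 4, 9, 16, 25 — the squares 1², 2², 3², ….
Track B: 5, 25, 125, 625 — successive powers of 5.
Position 10 → track B, term 5 = 3125.
The 11th slot belongs to track A; its 6th term is 36.

3125, 36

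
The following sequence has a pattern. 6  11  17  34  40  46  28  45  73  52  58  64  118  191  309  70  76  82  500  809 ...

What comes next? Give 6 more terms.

Reading positions in blocks of 6 reveals the pattern AAABBB — 2 tracks woven together.
Subsequence A is 6, 11, 17, 28, 45, 73, 118, 191, 309, 500, 809, which is a Fibonacci-like recurrence a_n = a_{n-1} + a_{n-2}.
Subsequence B is 34, 40, 46, 52, 58, 64, 70, 76, 82, which is arithmetic, step +6.
The 21st slot belongs to subsequence A; its 12th term is 1309.
Position 22 falls in subsequence B as its term 10, giving 88.
Position 23 falls in subsequence B as its term 11, giving 94.
The 24th slot belongs to subsequence B; its 12th term is 100.
The 25th slot belongs to subsequence A; its 13th term is 2118.
The 26th slot belongs to subsequence A; its 14th term is 3427.

1309, 88, 94, 100, 2118, 3427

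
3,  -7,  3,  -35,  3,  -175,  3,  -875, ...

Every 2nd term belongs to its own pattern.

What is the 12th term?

Taking every 2nd term gives 2 separate tracks.
Track A: 3, 3, 3, 3 — the constant sequence 3.
Track B: -7, -35, -175, -875 — geometric, ×5 each step.
Term 12 comes from track B (its 6th entry): -21875.

-21875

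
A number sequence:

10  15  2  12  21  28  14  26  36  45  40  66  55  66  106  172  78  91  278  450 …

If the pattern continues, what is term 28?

3084

The slot pattern repeats as AABB (period 4), so there are 2 interleaved tracks.
Track A is 10, 15, 21, 28, 36, 45, 55, 66, 78, 91, which is triangular numbers n(n+1)/2 for n = 4, 5, ….
Track B is 2, 12, 14, 26, 40, 66, 106, 172, 278, 450, which is each term equals the sum of the previous two.
Term 28 comes from track B (its 14th entry): 3084.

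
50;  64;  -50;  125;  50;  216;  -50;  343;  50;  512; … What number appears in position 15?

-50

Odd-indexed and even-indexed terms follow separate rules.
Subsequence A: 50, -50, 50, -50, 50 — oscillating between 50 and -50.
Subsequence B: 64, 125, 216, 343, 512 — the cubes 4³, 5³, 6³, ….
Term 15 comes from subsequence A (its 8th entry): -50.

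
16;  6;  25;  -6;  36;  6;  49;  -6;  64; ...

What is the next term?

Split by position mod 2 into 2 tracks.
Stream A: 16, 25, 36, 49, 64. Perfect squares starting at 4².
Stream B: 6, -6, 6, -6. The oscillation 6·(−1)^(n+1).
The 10th slot belongs to stream B; its 5th term is 6.

6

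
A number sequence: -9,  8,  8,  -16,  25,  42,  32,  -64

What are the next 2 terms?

59, 76

Positions follow the repeating pattern AABB; grouping by letter gives 2 tracks.
Track A = -9, 8, 25, 42: arithmetic, step +17.
Track B = 8, -16, 32, -64: multiplying by -2 each time.
The 9th slot belongs to track A; its 5th term is 59.
Term 10 comes from track A (its 6th entry): 76.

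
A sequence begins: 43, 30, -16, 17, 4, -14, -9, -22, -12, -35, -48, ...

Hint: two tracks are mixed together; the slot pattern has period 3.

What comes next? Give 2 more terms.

The slot pattern repeats as AAB (period 3), so there are 2 interleaved tracks.
Stream A: 43, 30, 17, 4, -9, -22, -35, -48 (linear: a_n = 56 − 13·n).
Stream B: -16, -14, -12 (linear: a_n = -18 + 2·n).
Term 12 comes from stream B (its 4th entry): -10.
Term 13 comes from stream A (its 9th entry): -61.

-10, -61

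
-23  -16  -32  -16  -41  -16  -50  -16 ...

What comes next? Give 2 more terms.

Split by position mod 2 into 2 tracks.
Stream A: -23, -32, -41, -50 — subtracting 9 each time.
Stream B: -16, -16, -16, -16 — always -16.
Term 9 comes from stream A (its 5th entry): -59.
Position 10 → stream B, term 5 = -16.

-59, -16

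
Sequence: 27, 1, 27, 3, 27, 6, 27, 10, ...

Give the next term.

Split by position mod 2 into 2 tracks.
Subsequence A: 27, 27, 27, 27 — always 27.
Subsequence B: 1, 3, 6, 10 — the triangular numbers T_1, T_2, ….
Position 9 falls in subsequence A as its term 5, giving 27.

27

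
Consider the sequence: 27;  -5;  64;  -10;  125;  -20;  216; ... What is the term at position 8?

Odd-indexed and even-indexed terms follow separate rules.
Subsequence A = 27, 64, 125, 216: perfect cubes starting at 3³.
Subsequence B = -5, -10, -20: geometric with ratio 2.
The 8th slot belongs to subsequence B; its 4th term is -40.

-40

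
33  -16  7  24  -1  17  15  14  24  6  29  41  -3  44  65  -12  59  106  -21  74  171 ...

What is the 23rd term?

89

Split by position mod 3 into 3 tracks.
Track A: 33, 24, 15, 6, -3, -12, -21. Linear: a_n = 42 − 9·n.
Track B: -16, -1, 14, 29, 44, 59, 74. Arithmetic with common difference +15.
Track C: 7, 17, 24, 41, 65, 106, 171. A Fibonacci-like recurrence a_n = a_{n-1} + a_{n-2}.
Term 23 comes from track B (its 8th entry): 89.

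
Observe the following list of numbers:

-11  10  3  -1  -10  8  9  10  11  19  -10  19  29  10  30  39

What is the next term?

Read the sequence 3 terms at a time; column i is its own pattern.
Stream A: -11, -1, 9, 19, 29, 39 — linear: a_n = -21 + 10·n.
Stream B: 10, -10, 10, -10, 10 — the oscillation 10·(−1)^(n+1).
Stream C: 3, 8, 11, 19, 30 — each term equals the sum of the previous two.
Term 17 comes from stream B (its 6th entry): -10.

-10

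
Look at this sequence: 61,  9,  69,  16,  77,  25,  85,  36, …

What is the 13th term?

109

Taking every 2nd term gives 2 separate tracks.
Stream A = 61, 69, 77, 85: adding 8 each time.
Stream B = 9, 16, 25, 36: consecutive squares n² from n = 3.
Term 13 comes from stream A (its 7th entry): 109.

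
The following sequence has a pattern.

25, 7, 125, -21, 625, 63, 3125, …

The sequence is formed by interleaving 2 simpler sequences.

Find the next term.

-189

Positions 1, 3, 5, … form one subsequence and positions 2, 4, 6, … form another.
Subsequence A is 25, 125, 625, 3125, which is successive powers of 5.
Subsequence B is 7, -21, 63, which is geometric with ratio -3.
Position 8 falls in subsequence B as its term 4, giving -189.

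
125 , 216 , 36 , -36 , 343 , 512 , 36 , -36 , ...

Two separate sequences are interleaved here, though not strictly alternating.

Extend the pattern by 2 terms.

729, 1000

Reading positions in blocks of 4 reveals the pattern AABB — 2 tracks woven together.
Stream A: 125, 216, 343, 512 — consecutive cubes n³ from n = 5.
Stream B: 36, -36, 36, -36 — the oscillation 36·(−1)^(n+1).
Position 9 falls in stream A as its term 5, giving 729.
Term 10 comes from stream A (its 6th entry): 1000.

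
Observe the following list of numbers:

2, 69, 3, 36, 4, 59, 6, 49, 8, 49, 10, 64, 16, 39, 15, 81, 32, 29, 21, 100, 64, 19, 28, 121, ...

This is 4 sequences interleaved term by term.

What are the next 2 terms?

Read the sequence 4 terms at a time; column i is its own pattern.
Stream A = 2, 4, 8, 16, 32, 64: powers of 2.
Stream B = 69, 59, 49, 39, 29, 19: arithmetic, step −10.
Stream C = 3, 6, 10, 15, 21, 28: triangular numbers starting at T_2.
Stream D = 36, 49, 64, 81, 100, 121: the squares 6², 7², 8², ….
The 25th slot belongs to stream A; its 7th term is 128.
Term 26 comes from stream B (its 7th entry): 9.

128, 9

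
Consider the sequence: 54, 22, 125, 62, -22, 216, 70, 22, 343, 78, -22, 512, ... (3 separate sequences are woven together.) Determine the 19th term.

102

The terms cycle through 3 interleaved subsequences.
Subsequence A = 54, 62, 70, 78: arithmetic, step +8.
Subsequence B = 22, -22, 22, -22: the oscillation 22·(−1)^(n+1).
Subsequence C = 125, 216, 343, 512: perfect cubes starting at 5³.
Term 19 comes from subsequence A (its 7th entry): 102.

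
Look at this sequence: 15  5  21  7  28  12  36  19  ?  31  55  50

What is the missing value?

45

The terms cycle through 2 interleaved subsequences.
Subsequence A: 15, 21, 28, 36, ?, 55. Triangular numbers starting at T_5.
Subsequence B: 5, 7, 12, 19, 31, 50. Each term equals the sum of the previous two.
So the missing entry in subsequence A is 45.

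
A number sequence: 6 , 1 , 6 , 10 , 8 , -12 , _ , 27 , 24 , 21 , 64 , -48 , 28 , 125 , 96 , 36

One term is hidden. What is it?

Read the sequence 3 terms at a time; column i is its own pattern.
Subsequence A: 6, 10, ?, 21, 28, 36 — triangular numbers starting at T_3.
Subsequence B: 1, 8, 27, 64, 125 — perfect cubes starting at 1³.
Subsequence C: 6, -12, 24, -48, 96 — multiplying by -2 each time.
Subsequence A's pattern makes the blank 15.

15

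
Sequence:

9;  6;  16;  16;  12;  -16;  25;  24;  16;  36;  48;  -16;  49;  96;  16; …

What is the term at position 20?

384

Read the sequence 3 terms at a time; column i is its own pattern.
Track A: 9, 16, 25, 36, 49 (perfect squares starting at 3²).
Track B: 6, 12, 24, 48, 96 (geometric with ratio 2).
Track C: 16, -16, 16, -16, 16 (alternating ±16).
Term 20 comes from track B (its 7th entry): 384.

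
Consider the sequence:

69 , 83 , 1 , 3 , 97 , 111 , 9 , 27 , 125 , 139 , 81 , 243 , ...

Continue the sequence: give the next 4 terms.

Reading positions in blocks of 4 reveals the pattern AABB — 2 tracks woven together.
Track A = 69, 83, 97, 111, 125, 139: adding 14 each time.
Track B = 1, 3, 9, 27, 81, 243: successive powers of 3.
Position 13 → track A, term 7 = 153.
The 14th slot belongs to track A; its 8th term is 167.
Position 15 → track B, term 7 = 729.
Position 16 → track B, term 8 = 2187.

153, 167, 729, 2187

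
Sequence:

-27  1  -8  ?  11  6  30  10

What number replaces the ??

Positions 1, 3, 5, … form one subsequence and positions 2, 4, 6, … form another.
Track A is -27, -8, 11, 30, which is linear: a_n = -46 + 19·n.
Track B is 1, ?, 6, 10, which is triangular numbers starting at T_1.
Filling track B at index 2 by its rule yields 3.

3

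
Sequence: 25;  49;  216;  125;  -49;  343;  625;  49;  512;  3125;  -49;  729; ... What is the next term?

The terms cycle through 3 interleaved subsequences.
Stream A is 25, 125, 625, 3125, which is successive powers of 5.
Stream B is 49, -49, 49, -49, which is the oscillation 49·(−1)^(n+1).
Stream C is 216, 343, 512, 729, which is consecutive cubes n³ from n = 6.
Position 13 → stream A, term 5 = 15625.

15625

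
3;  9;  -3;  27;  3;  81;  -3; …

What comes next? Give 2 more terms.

243, 3

Odd-indexed and even-indexed terms follow separate rules.
Track A: 3, -3, 3, -3. The oscillation 3·(−1)^(n+1).
Track B: 9, 27, 81. Powers 3^2, 3^3, 3^4, ….
The 8th slot belongs to track B; its 4th term is 243.
Term 9 comes from track A (its 5th entry): 3.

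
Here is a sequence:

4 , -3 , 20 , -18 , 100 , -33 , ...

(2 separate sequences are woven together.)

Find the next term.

500

Odd-indexed and even-indexed terms follow separate rules.
Stream A = 4, 20, 100: geometric, ×5 each step.
Stream B = -3, -18, -33: arithmetic, step −15.
Term 7 comes from stream A (its 4th entry): 500.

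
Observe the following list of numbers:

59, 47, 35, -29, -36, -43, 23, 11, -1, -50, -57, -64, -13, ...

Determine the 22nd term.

The slot pattern repeats as AAABBB (period 6), so there are 2 interleaved tracks.
Track A = 59, 47, 35, 23, 11, -1, -13: arithmetic with common difference −12.
Track B = -29, -36, -43, -50, -57, -64: subtracting 7 each time.
Position 22 → track B, term 10 = -92.

-92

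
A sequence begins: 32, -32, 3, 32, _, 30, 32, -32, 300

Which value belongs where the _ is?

The slot pattern repeats as AAB (period 3), so there are 2 interleaved tracks.
Stream A is 32, -32, 32, ?, 32, -32, which is the oscillation 32·(−1)^(n+1).
Stream B is 3, 30, 300, which is a geometric progression (common ratio 10).
So the missing entry in stream A is -32.

-32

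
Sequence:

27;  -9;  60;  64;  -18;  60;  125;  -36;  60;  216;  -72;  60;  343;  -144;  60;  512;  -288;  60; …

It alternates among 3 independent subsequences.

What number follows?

729

Taking every 3rd term gives 3 separate tracks.
Track A: 27, 64, 125, 216, 343, 512 (perfect cubes starting at 3³).
Track B: -9, -18, -36, -72, -144, -288 (geometric with ratio 2).
Track C: 60, 60, 60, 60, 60, 60 (constant 60).
Position 19 falls in track A as its term 7, giving 729.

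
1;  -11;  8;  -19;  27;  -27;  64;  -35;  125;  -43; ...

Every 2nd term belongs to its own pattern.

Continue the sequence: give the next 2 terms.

Positions 1, 3, 5, … form one subsequence and positions 2, 4, 6, … form another.
Subsequence A: 1, 8, 27, 64, 125 (consecutive cubes n³ from n = 1).
Subsequence B: -11, -19, -27, -35, -43 (arithmetic, step −8).
Position 11 falls in subsequence A as its term 6, giving 216.
The 12th slot belongs to subsequence B; its 6th term is -51.

216, -51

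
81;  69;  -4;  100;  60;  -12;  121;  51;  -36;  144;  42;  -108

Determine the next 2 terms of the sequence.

169, 33

Read the sequence 3 terms at a time; column i is its own pattern.
Track A: 81, 100, 121, 144. Consecutive squares n² from n = 9.
Track B: 69, 60, 51, 42. Subtracting 9 each time.
Track C: -4, -12, -36, -108. Geometric, ×3 each step.
The 13th slot belongs to track A; its 5th term is 169.
Position 14 falls in track B as its term 5, giving 33.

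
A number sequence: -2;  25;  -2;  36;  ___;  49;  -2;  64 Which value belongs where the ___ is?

-2

Split by position mod 2 into 2 tracks.
Track A: -2, -2, ?, -2 (constant -2).
Track B: 25, 36, 49, 64 (perfect squares starting at 5²).
So the missing entry in track A is -2.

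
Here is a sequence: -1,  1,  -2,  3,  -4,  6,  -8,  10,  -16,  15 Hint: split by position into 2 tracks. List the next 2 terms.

The terms cycle through 2 interleaved subsequences.
Subsequence A: -1, -2, -4, -8, -16 (a geometric progression (common ratio 2)).
Subsequence B: 1, 3, 6, 10, 15 (the triangular numbers T_1, T_2, …).
Position 11 falls in subsequence A as its term 6, giving -32.
Term 12 comes from subsequence B (its 6th entry): 21.

-32, 21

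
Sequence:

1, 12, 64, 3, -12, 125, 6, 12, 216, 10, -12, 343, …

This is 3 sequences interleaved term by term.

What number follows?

Split by position mod 3 into 3 tracks.
Track A: 1, 3, 6, 10. The triangular numbers T_1, T_2, ….
Track B: 12, -12, 12, -12. Oscillating between 12 and -12.
Track C: 64, 125, 216, 343. The cubes 4³, 5³, 6³, ….
The 13th slot belongs to track A; its 5th term is 15.

15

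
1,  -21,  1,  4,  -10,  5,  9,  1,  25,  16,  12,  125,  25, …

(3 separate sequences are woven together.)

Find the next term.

23

Split by position mod 3 into 3 tracks.
Track A: 1, 4, 9, 16, 25 — perfect squares starting at 1².
Track B: -21, -10, 1, 12 — arithmetic, step +11.
Track C: 1, 5, 25, 125 — powers 5^0, 5^1, 5^2, ….
Term 14 comes from track B (its 5th entry): 23.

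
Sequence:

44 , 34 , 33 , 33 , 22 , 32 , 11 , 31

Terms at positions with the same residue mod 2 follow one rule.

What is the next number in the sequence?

Odd-indexed and even-indexed terms follow separate rules.
Track A is 44, 33, 22, 11, which is subtracting 11 each time.
Track B is 34, 33, 32, 31, which is arithmetic with common difference −1.
The 9th slot belongs to track A; its 5th term is 0.

0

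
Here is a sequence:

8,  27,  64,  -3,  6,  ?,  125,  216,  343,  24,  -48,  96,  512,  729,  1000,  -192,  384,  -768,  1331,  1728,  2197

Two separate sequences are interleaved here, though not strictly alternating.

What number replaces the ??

-12

Positions follow the repeating pattern AAABBB; grouping by letter gives 2 tracks.
Stream A: 8, 27, 64, 125, 216, 343, 512, 729, 1000, 1331, 1728, 2197 (perfect cubes starting at 2³).
Stream B: -3, 6, ?, 24, -48, 96, -192, 384, -768 (multiplying by -2 each time).
Stream B's pattern makes the blank -12.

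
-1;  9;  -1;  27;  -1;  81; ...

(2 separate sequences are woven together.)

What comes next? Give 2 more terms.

-1, 243

The terms cycle through 2 interleaved subsequences.
Stream A: -1, -1, -1 (always -1).
Stream B: 9, 27, 81 (successive powers of 3).
Position 7 falls in stream A as its term 4, giving -1.
Term 8 comes from stream B (its 4th entry): 243.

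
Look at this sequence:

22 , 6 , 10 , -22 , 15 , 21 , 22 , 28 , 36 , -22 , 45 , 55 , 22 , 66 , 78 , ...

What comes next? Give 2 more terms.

The slot pattern repeats as ABB (period 3), so there are 2 interleaved tracks.
Stream A = 22, -22, 22, -22, 22: alternating ±22.
Stream B = 6, 10, 15, 21, 28, 36, 45, 55, 66, 78: triangular numbers n(n+1)/2 for n = 3, 4, ….
The 16th slot belongs to stream A; its 6th term is -22.
The 17th slot belongs to stream B; its 11th term is 91.

-22, 91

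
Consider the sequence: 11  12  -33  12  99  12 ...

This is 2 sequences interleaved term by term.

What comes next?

-297

Odd-indexed and even-indexed terms follow separate rules.
Track A is 11, -33, 99, which is geometric, ×-3 each step.
Track B is 12, 12, 12, which is constant 12.
Term 7 comes from track A (its 4th entry): -297.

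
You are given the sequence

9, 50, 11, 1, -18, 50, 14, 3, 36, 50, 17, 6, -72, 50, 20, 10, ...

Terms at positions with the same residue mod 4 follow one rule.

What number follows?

Taking every 4th term gives 4 separate tracks.
Track A: 9, -18, 36, -72 — a geometric progression (common ratio -2).
Track B: 50, 50, 50, 50 — always 50.
Track C: 11, 14, 17, 20 — linear: a_n = 8 + 3·n.
Track D: 1, 3, 6, 10 — the triangular numbers T_1, T_2, ….
Position 17 falls in track A as its term 5, giving 144.

144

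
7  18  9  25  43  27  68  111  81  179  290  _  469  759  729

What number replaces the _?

243

Positions follow the repeating pattern AAB; grouping by letter gives 2 tracks.
Track A: 7, 18, 25, 43, 68, 111, 179, 290, 469, 759 (each term equals the sum of the previous two).
Track B: 9, 27, 81, ?, 729 (successive powers of 3).
Filling track B at index 4 by its rule yields 243.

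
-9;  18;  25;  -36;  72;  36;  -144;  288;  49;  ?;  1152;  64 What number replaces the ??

Positions follow the repeating pattern AAB; grouping by letter gives 2 tracks.
Track A is -9, 18, -36, 72, -144, 288, ?, 1152, which is a geometric progression (common ratio -2).
Track B is 25, 36, 49, 64, which is the squares 5², 6², 7², ….
Filling track A at index 7 by its rule yields -576.

-576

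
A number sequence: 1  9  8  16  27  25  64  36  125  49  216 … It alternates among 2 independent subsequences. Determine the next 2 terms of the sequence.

Positions 1, 3, 5, … form one subsequence and positions 2, 4, 6, … form another.
Subsequence A: 1, 8, 27, 64, 125, 216 (the cubes 1³, 2³, 3³, …).
Subsequence B: 9, 16, 25, 36, 49 (the squares 3², 4², 5², …).
Position 12 falls in subsequence B as its term 6, giving 64.
Position 13 → subsequence A, term 7 = 343.

64, 343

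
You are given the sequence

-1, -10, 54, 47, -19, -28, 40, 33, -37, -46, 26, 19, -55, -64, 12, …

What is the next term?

Reading positions in blocks of 4 reveals the pattern AABB — 2 tracks woven together.
Track A: -1, -10, -19, -28, -37, -46, -55, -64 — arithmetic with common difference −9.
Track B: 54, 47, 40, 33, 26, 19, 12 — arithmetic, step −7.
Position 16 → track B, term 8 = 5.

5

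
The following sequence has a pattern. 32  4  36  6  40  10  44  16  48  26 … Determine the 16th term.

Split by position mod 2 into 2 tracks.
Subsequence A: 32, 36, 40, 44, 48 (linear: a_n = 28 + 4·n).
Subsequence B: 4, 6, 10, 16, 26 (Fibonacci-style (each term is the sum of the two before it)).
Term 16 comes from subsequence B (its 8th entry): 110.

110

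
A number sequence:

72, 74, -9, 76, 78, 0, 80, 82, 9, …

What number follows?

84

Reading positions in blocks of 3 reveals the pattern AAB — 2 tracks woven together.
Stream A = 72, 74, 76, 78, 80, 82: arithmetic, step +2.
Stream B = -9, 0, 9: arithmetic, step +9.
Position 10 → stream A, term 7 = 84.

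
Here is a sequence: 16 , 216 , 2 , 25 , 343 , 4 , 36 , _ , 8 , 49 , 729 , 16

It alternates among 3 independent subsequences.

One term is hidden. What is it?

512

Split by position mod 3: positions 1, 4, 7, … form one track, and each other residue class forms its own.
Stream A: 16, 25, 36, 49. Consecutive squares n² from n = 4.
Stream B: 216, 343, ?, 729. Consecutive cubes n³ from n = 6.
Stream C: 2, 4, 8, 16. Multiplying by 2 each time.
Filling stream B at index 3 by its rule yields 512.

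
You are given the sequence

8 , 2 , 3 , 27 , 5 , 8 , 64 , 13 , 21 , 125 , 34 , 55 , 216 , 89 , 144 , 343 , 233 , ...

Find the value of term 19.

512

The slot pattern repeats as ABB (period 3), so there are 2 interleaved tracks.
Subsequence A: 8, 27, 64, 125, 216, 343 (perfect cubes starting at 2³).
Subsequence B: 2, 3, 5, 8, 13, 21, 34, 55, 89, 144, 233 (Fibonacci-style (each term is the sum of the two before it)).
Position 19 falls in subsequence A as its term 7, giving 512.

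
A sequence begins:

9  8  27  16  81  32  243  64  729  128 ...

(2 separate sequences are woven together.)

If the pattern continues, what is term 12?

256

Positions 1, 3, 5, … form one subsequence and positions 2, 4, 6, … form another.
Subsequence A is 9, 27, 81, 243, 729, which is geometric with ratio 3.
Subsequence B is 8, 16, 32, 64, 128, which is powers of 2.
Term 12 comes from subsequence B (its 6th entry): 256.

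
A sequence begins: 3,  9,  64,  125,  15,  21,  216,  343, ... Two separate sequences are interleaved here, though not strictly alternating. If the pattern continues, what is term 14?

The slot pattern repeats as AABB (period 4), so there are 2 interleaved tracks.
Track A = 3, 9, 15, 21: arithmetic, step +6.
Track B = 64, 125, 216, 343: consecutive cubes n³ from n = 4.
Position 14 falls in track A as its term 8, giving 45.

45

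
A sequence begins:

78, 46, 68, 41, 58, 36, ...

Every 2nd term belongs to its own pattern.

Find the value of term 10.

Odd-indexed and even-indexed terms follow separate rules.
Stream A: 78, 68, 58 — linear: a_n = 88 − 10·n.
Stream B: 46, 41, 36 — subtracting 5 each time.
Term 10 comes from stream B (its 5th entry): 26.

26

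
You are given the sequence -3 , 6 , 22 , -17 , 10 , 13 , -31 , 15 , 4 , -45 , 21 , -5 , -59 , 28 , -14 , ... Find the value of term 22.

-101

The terms cycle through 3 interleaved subsequences.
Stream A: -3, -17, -31, -45, -59 (arithmetic with common difference −14).
Stream B: 6, 10, 15, 21, 28 (triangular numbers starting at T_3).
Stream C: 22, 13, 4, -5, -14 (arithmetic with common difference −9).
Position 22 → stream A, term 8 = -101.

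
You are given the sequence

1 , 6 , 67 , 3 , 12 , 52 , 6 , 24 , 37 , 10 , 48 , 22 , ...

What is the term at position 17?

192

Split by position mod 3 into 3 tracks.
Stream A: 1, 3, 6, 10 — the triangular numbers T_1, T_2, ….
Stream B: 6, 12, 24, 48 — geometric with ratio 2.
Stream C: 67, 52, 37, 22 — arithmetic with common difference −15.
Term 17 comes from stream B (its 6th entry): 192.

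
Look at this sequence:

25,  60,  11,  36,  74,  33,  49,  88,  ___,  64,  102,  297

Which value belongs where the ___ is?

99

Split by position mod 3 into 3 tracks.
Track A = 25, 36, 49, 64: perfect squares starting at 5².
Track B = 60, 74, 88, 102: arithmetic, step +14.
Track C = 11, 33, ?, 297: geometric, ×3 each step.
So the missing entry in track C is 99.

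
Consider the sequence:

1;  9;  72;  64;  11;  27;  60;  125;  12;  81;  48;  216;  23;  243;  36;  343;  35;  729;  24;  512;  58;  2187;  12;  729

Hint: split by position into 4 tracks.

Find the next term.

Read the sequence 4 terms at a time; column i is its own pattern.
Track A: 1, 11, 12, 23, 35, 58. Each term equals the sum of the previous two.
Track B: 9, 27, 81, 243, 729, 2187. Multiplying by 3 each time.
Track C: 72, 60, 48, 36, 24, 12. Linear: a_n = 84 − 12·n.
Track D: 64, 125, 216, 343, 512, 729. The cubes 4³, 5³, 6³, ….
The 25th slot belongs to track A; its 7th term is 93.

93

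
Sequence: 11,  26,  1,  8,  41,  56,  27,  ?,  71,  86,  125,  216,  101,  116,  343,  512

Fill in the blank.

64

Positions follow the repeating pattern AABB; grouping by letter gives 2 tracks.
Subsequence A: 11, 26, 41, 56, 71, 86, 101, 116 (linear: a_n = -4 + 15·n).
Subsequence B: 1, 8, 27, ?, 125, 216, 343, 512 (the cubes 1³, 2³, 3³, …).
The gap is subsequence B's term 4; the rule gives 64.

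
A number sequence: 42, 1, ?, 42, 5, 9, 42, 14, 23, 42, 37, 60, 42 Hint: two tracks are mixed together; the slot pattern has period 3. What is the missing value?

4

Positions follow the repeating pattern ABB; grouping by letter gives 2 tracks.
Subsequence A: 42, 42, 42, 42, 42. The constant sequence 42.
Subsequence B: 1, ?, 5, 9, 14, 23, 37, 60. Fibonacci-style (each term is the sum of the two before it).
So the missing entry in subsequence B is 4.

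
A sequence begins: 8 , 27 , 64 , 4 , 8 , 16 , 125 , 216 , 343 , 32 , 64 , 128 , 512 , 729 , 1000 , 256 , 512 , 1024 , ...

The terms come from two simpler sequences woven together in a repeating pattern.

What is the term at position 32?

5832

Positions follow the repeating pattern AAABBB; grouping by letter gives 2 tracks.
Track A: 8, 27, 64, 125, 216, 343, 512, 729, 1000 — the cubes 2³, 3³, 4³, ….
Track B: 4, 8, 16, 32, 64, 128, 256, 512, 1024 — powers of 2.
Position 32 falls in track A as its term 17, giving 5832.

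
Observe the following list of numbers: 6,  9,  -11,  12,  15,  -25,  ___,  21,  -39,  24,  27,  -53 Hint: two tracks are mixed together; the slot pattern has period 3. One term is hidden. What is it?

18

Positions follow the repeating pattern AAB; grouping by letter gives 2 tracks.
Track A: 6, 9, 12, 15, ?, 21, 24, 27 — arithmetic, step +3.
Track B: -11, -25, -39, -53 — linear: a_n = 3 − 14·n.
The gap is track A's term 5; the rule gives 18.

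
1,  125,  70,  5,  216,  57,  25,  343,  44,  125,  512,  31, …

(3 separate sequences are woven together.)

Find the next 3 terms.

Split by position mod 3: positions 1, 4, 7, … form one track, and each other residue class forms its own.
Track A: 1, 5, 25, 125 (geometric, ×5 each step).
Track B: 125, 216, 343, 512 (the cubes 5³, 6³, 7³, …).
Track C: 70, 57, 44, 31 (arithmetic with common difference −13).
Position 13 → track A, term 5 = 625.
The 14th slot belongs to track B; its 5th term is 729.
Term 15 comes from track C (its 5th entry): 18.

625, 729, 18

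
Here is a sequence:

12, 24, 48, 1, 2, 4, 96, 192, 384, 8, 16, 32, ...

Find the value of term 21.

24576

Reading positions in blocks of 6 reveals the pattern AAABBB — 2 tracks woven together.
Track A: 12, 24, 48, 96, 192, 384 (a geometric progression (common ratio 2)).
Track B: 1, 2, 4, 8, 16, 32 (successive powers of 2).
Term 21 comes from track A (its 12th entry): 24576.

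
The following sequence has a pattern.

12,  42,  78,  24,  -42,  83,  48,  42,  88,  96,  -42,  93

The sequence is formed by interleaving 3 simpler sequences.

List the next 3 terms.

192, 42, 98

Split by position mod 3 into 3 tracks.
Track A = 12, 24, 48, 96: geometric, ×2 each step.
Track B = 42, -42, 42, -42: alternating ±42.
Track C = 78, 83, 88, 93: adding 5 each time.
The 13th slot belongs to track A; its 5th term is 192.
Position 14 falls in track B as its term 5, giving 42.
Term 15 comes from track C (its 5th entry): 98.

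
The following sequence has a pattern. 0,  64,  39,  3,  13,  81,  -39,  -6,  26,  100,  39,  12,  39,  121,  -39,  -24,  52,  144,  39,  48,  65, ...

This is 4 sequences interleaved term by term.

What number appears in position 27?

39

Read the sequence 4 terms at a time; column i is its own pattern.
Subsequence A: 0, 13, 26, 39, 52, 65. Arithmetic, step +13.
Subsequence B: 64, 81, 100, 121, 144. Consecutive squares n² from n = 8.
Subsequence C: 39, -39, 39, -39, 39. Alternating ±39.
Subsequence D: 3, -6, 12, -24, 48. A geometric progression (common ratio -2).
Term 27 comes from subsequence C (its 7th entry): 39.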